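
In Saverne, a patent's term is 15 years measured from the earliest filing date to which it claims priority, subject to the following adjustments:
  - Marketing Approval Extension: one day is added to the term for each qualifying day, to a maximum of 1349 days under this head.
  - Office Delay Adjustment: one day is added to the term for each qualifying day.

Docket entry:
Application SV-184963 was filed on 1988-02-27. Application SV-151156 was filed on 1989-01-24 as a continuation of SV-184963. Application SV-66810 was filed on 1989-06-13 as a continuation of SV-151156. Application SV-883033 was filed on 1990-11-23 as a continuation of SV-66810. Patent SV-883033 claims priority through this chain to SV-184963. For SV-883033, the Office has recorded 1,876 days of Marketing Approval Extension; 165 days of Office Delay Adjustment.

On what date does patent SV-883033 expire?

Earliest priority filing: 27 February 1988.
Base term: 27 February 1988 + 15 years → 27 February 2003.
Marketing Approval Extension: 1876 days claimed exceeds the 1349-day cap, so +1349 days → 7 November 2006.
Office Delay Adjustment: +165 days → 21 April 2007.

2007-04-21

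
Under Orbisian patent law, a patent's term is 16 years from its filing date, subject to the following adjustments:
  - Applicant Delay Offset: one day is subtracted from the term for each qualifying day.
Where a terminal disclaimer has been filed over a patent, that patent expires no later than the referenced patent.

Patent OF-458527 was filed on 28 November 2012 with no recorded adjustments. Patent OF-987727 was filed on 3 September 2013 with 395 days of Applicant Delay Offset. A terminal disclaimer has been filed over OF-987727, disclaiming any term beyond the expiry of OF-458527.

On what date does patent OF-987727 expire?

Natural term of OF-987727:
  Base: filing + 16 years → 3 September 2029.
  Applicant Delay Offset: −395 days → 4 August 2028.
Expiry of referenced patent OF-458527:
  Base: filing + 16 years → 28 November 2028.
Terminal disclaimer: OF-987727 expires on the earlier of 4 August 2028 and 28 November 2028.

2028-08-04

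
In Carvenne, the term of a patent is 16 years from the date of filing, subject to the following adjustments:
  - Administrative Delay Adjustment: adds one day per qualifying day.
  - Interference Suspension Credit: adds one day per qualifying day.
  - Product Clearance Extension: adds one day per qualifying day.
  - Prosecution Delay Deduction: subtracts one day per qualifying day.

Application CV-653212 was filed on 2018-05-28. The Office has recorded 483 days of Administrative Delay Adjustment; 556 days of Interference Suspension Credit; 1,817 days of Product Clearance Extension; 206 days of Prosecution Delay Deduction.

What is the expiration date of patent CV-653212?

2041-08-29

Base term: filing date + 16 years → 28 May 2034.
Administrative Delay Adjustment: +483 days → 23 September 2035.
Interference Suspension Credit: +556 days → 1 April 2037.
Product Clearance Extension: +1817 days → 23 March 2042.
Prosecution Delay Deduction: −206 days → 29 August 2041.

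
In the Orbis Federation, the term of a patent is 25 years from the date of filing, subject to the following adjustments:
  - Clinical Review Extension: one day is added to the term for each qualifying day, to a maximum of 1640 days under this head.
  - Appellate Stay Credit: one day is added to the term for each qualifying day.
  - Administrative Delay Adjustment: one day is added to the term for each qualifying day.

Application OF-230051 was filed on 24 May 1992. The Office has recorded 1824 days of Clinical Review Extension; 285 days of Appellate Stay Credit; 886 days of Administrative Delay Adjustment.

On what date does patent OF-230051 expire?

2025-02-02

Base term: filing date + 25 years → 24 May 2017.
Clinical Review Extension: 1824 days claimed exceeds the 1640-day cap, so +1640 days → 19 November 2021.
Appellate Stay Credit: +285 days → 31 August 2022.
Administrative Delay Adjustment: +886 days → 2 February 2025.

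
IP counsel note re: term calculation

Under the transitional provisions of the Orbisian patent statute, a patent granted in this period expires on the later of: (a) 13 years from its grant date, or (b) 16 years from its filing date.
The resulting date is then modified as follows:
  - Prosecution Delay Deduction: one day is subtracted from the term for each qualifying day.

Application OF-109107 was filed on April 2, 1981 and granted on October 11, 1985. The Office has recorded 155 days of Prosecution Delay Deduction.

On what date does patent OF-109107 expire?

(a) grant + 13 years → 11 October 1998.
(b) filing + 16 years → 2 April 1997.
Later of the two: 11 October 1998.
Prosecution Delay Deduction: −155 days → 9 May 1998.

1998-05-09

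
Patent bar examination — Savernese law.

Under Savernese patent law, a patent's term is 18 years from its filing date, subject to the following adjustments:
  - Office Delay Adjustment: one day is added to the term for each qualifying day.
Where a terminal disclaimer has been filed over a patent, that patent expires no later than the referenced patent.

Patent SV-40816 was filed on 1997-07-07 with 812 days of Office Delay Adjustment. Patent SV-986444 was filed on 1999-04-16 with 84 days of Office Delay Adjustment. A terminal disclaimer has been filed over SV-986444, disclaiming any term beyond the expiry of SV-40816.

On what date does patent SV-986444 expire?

Natural term of SV-986444:
  Base: filing + 18 years → 16 April 2017.
  Office Delay Adjustment: +84 days → 9 July 2017.
Expiry of referenced patent SV-40816:
  Base: filing + 18 years → 7 July 2015.
  Office Delay Adjustment: +812 days → 26 September 2017.
Terminal disclaimer: SV-986444 expires on the earlier of 9 July 2017 and 26 September 2017.

2017-07-09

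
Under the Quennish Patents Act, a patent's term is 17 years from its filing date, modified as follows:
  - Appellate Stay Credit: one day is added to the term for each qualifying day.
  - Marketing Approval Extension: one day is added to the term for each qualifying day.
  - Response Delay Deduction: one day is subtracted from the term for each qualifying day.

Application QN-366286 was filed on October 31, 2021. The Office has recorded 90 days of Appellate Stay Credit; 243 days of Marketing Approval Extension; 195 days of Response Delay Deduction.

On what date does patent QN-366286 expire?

Base term: filing date + 17 years → 31 October 2038.
Appellate Stay Credit: +90 days → 29 January 2039.
Marketing Approval Extension: +243 days → 29 September 2039.
Response Delay Deduction: −195 days → 18 March 2039.

March 18, 2039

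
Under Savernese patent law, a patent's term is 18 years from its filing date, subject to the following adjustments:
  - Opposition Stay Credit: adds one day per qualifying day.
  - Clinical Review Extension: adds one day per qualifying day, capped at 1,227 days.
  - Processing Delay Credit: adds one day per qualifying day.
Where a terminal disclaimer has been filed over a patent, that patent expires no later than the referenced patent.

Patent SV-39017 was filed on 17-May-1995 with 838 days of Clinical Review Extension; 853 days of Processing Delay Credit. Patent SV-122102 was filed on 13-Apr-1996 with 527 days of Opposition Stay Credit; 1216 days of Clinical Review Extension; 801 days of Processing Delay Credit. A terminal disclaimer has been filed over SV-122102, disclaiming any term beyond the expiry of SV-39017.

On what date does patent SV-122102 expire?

Natural term of SV-122102:
  Base: filing + 18 years → 13 April 2014.
  Opposition Stay Credit: +527 days → 22 September 2015.
  Clinical Review Extension: 1216 days (within the 1227-day cap) → +1216 days → 20 January 2019.
  Processing Delay Credit: +801 days → 31 March 2021.
Expiry of referenced patent SV-39017:
  Base: filing + 18 years → 17 May 2013.
  Clinical Review Extension: 838 days (within the 1227-day cap) → +838 days → 2 September 2015.
  Processing Delay Credit: +853 days → 2 January 2018.
Terminal disclaimer: SV-122102 expires on the earlier of 31 March 2021 and 2 January 2018.

January 2, 2018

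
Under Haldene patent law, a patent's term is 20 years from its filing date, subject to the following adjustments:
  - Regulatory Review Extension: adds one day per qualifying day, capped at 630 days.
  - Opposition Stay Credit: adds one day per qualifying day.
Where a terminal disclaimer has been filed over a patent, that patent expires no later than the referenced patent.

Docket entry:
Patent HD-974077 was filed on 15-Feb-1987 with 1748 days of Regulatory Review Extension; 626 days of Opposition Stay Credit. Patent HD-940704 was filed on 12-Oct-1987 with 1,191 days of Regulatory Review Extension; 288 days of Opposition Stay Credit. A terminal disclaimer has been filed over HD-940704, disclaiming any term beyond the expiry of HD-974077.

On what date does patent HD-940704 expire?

April 17, 2010

Natural term of HD-940704:
  Base: filing + 20 years → 12 October 2007.
  Regulatory Review Extension: 1191 days claimed exceeds the 630-day cap, so +630 days → 3 July 2009.
  Opposition Stay Credit: +288 days → 17 April 2010.
Expiry of referenced patent HD-974077:
  Base: filing + 20 years → 15 February 2007.
  Regulatory Review Extension: 1748 days claimed exceeds the 630-day cap, so +630 days → 6 November 2008.
  Opposition Stay Credit: +626 days → 25 July 2010.
Terminal disclaimer: HD-940704 expires on the earlier of 17 April 2010 and 25 July 2010.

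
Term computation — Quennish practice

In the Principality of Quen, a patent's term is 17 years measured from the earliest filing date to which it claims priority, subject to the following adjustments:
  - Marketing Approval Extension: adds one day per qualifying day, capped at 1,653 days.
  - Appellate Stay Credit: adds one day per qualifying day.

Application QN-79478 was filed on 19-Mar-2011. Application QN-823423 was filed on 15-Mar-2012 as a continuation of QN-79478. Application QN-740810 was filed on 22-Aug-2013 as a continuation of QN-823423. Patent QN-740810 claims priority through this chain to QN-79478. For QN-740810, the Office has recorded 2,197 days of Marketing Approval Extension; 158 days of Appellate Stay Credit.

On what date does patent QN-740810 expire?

Earliest priority filing: 19 March 2011.
Base term: 19 March 2011 + 17 years → 19 March 2028.
Marketing Approval Extension: 2197 days claimed exceeds the 1653-day cap, so +1653 days → 27 September 2032.
Appellate Stay Credit: +158 days → 4 March 2033.

2033-03-04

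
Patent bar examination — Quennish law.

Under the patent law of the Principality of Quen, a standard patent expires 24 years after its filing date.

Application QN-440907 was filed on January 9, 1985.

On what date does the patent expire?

Filing date + 24 years → 9 January 2009.

2009-01-09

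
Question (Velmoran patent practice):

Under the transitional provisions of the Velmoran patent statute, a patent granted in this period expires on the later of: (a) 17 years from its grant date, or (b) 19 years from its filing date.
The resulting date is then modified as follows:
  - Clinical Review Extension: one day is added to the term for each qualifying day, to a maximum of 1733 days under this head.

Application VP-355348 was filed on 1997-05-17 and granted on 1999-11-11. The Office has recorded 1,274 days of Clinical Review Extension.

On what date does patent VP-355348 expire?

May 8, 2020

(a) grant + 17 years → 11 November 2016.
(b) filing + 19 years → 17 May 2016.
Later of the two: 11 November 2016.
Clinical Review Extension: 1274 days (within the 1733-day cap) → +1274 days → 8 May 2020.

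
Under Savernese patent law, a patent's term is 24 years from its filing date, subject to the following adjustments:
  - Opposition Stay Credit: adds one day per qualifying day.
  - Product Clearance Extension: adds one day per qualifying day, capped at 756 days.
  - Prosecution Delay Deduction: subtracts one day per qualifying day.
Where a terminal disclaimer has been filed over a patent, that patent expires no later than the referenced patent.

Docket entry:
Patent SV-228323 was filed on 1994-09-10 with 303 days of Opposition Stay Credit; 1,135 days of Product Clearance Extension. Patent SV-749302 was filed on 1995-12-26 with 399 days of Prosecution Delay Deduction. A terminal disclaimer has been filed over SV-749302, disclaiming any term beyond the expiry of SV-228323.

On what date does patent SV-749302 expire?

November 22, 2018

Natural term of SV-749302:
  Base: filing + 24 years → 26 December 2019.
  Prosecution Delay Deduction: −399 days → 22 November 2018.
Expiry of referenced patent SV-228323:
  Base: filing + 24 years → 10 September 2018.
  Opposition Stay Credit: +303 days → 10 July 2019.
  Product Clearance Extension: 1135 days claimed exceeds the 756-day cap, so +756 days → 4 August 2021.
Terminal disclaimer: SV-749302 expires on the earlier of 22 November 2018 and 4 August 2021.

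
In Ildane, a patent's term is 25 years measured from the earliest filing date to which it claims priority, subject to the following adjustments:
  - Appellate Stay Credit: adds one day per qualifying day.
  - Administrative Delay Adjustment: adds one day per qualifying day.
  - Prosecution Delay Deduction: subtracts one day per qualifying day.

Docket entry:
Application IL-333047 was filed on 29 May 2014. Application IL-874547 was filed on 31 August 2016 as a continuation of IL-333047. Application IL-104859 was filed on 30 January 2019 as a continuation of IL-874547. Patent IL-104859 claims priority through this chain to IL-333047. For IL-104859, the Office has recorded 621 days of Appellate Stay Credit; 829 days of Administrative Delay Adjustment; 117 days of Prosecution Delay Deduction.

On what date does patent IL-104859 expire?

January 21, 2043

Earliest priority filing: 29 May 2014.
Base term: 29 May 2014 + 25 years → 29 May 2039.
Appellate Stay Credit: +621 days → 8 February 2041.
Administrative Delay Adjustment: +829 days → 18 May 2043.
Prosecution Delay Deduction: −117 days → 21 January 2043.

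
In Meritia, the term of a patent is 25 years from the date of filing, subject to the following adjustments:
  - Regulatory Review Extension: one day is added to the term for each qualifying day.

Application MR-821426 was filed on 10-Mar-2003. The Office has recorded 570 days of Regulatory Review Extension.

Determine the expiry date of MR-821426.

Base term: filing date + 25 years → 10 March 2028.
Regulatory Review Extension: +570 days → 1 October 2029.

2029-10-01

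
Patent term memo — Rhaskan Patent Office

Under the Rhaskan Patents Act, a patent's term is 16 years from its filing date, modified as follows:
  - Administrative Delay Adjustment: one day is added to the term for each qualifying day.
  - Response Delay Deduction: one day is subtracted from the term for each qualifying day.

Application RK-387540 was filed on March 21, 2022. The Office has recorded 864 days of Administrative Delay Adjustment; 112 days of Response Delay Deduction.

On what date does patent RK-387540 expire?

April 11, 2040

Base term: filing date + 16 years → 21 March 2038.
Administrative Delay Adjustment: +864 days → 1 August 2040.
Response Delay Deduction: −112 days → 11 April 2040.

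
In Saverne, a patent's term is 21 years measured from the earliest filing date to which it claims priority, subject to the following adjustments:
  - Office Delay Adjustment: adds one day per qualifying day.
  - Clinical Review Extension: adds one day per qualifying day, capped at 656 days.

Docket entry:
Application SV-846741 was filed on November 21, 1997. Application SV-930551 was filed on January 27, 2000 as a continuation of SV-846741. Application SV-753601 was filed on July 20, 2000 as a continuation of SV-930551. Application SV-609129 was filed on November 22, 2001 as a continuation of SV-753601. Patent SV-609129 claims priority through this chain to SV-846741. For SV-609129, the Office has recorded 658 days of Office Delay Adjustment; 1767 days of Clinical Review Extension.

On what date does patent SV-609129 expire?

Earliest priority filing: 21 November 1997.
Base term: 21 November 1997 + 21 years → 21 November 2018.
Office Delay Adjustment: +658 days → 9 September 2020.
Clinical Review Extension: 1767 days claimed exceeds the 656-day cap, so +656 days → 27 June 2022.

2022-06-27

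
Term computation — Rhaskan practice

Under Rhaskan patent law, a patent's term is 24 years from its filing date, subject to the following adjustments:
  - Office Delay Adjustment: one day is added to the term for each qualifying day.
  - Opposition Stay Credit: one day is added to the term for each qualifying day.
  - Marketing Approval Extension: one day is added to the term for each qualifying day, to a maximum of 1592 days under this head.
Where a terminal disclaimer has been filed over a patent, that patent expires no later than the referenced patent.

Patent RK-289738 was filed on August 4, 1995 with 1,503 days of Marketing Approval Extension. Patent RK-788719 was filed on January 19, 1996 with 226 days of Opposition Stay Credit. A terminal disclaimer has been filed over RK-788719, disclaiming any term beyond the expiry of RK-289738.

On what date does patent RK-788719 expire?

Natural term of RK-788719:
  Base: filing + 24 years → 19 January 2020.
  Opposition Stay Credit: +226 days → 1 September 2020.
Expiry of referenced patent RK-289738:
  Base: filing + 24 years → 4 August 2019.
  Marketing Approval Extension: 1503 days (within the 1592-day cap) → +1503 days → 15 September 2023.
Terminal disclaimer: RK-788719 expires on the earlier of 1 September 2020 and 15 September 2023.

2020-09-01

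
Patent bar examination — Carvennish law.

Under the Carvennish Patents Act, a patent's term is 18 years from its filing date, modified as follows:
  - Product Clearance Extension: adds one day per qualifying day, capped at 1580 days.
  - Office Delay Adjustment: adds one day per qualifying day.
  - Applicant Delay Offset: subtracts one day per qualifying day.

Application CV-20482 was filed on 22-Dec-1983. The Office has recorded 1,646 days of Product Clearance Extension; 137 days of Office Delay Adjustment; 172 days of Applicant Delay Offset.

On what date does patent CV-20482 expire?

2006-03-16

Base term: filing date + 18 years → 22 December 2001.
Product Clearance Extension: 1646 days claimed exceeds the 1580-day cap, so +1580 days → 20 April 2006.
Office Delay Adjustment: +137 days → 4 September 2006.
Applicant Delay Offset: −172 days → 16 March 2006.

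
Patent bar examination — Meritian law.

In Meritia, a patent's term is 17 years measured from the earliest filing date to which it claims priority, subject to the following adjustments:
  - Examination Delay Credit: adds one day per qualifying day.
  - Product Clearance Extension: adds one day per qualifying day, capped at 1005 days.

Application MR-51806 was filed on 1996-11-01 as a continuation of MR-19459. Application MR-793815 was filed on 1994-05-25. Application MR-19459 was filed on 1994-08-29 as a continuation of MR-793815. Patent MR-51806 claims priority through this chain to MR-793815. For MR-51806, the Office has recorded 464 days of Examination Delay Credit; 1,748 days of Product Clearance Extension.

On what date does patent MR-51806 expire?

Earliest priority filing: 25 May 1994.
Base term: 25 May 1994 + 17 years → 25 May 2011.
Examination Delay Credit: +464 days → 31 August 2012.
Product Clearance Extension: 1748 days claimed exceeds the 1005-day cap, so +1005 days → 2 June 2015.

2015-06-02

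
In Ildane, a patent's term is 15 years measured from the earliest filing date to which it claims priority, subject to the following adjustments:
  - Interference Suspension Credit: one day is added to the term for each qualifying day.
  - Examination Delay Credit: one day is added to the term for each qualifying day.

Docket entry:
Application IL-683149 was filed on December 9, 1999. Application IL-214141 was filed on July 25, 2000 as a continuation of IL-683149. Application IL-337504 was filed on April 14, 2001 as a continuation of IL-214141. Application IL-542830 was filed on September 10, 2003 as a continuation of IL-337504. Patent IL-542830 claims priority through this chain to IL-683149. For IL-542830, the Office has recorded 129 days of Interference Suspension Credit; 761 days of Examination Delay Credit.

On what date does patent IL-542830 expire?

2017-05-17

Earliest priority filing: 9 December 1999.
Base term: 9 December 1999 + 15 years → 9 December 2014.
Interference Suspension Credit: +129 days → 17 April 2015.
Examination Delay Credit: +761 days → 17 May 2017.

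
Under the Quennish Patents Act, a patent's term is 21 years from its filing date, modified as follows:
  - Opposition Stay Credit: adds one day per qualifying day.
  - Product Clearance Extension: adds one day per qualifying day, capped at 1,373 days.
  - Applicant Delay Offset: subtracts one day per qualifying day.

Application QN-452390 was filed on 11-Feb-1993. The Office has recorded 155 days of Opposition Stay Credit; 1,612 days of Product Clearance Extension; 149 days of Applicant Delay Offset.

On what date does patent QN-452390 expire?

Base term: filing date + 21 years → 11 February 2014.
Opposition Stay Credit: +155 days → 16 July 2014.
Product Clearance Extension: 1612 days claimed exceeds the 1373-day cap, so +1373 days → 19 April 2018.
Applicant Delay Offset: −149 days → 21 November 2017.

2017-11-21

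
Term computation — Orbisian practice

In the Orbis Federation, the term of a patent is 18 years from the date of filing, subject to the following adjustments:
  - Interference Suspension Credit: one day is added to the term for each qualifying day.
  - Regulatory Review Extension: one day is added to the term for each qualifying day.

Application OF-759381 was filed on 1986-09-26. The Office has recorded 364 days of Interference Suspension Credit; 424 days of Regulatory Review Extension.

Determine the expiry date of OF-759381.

Base term: filing date + 18 years → 26 September 2004.
Interference Suspension Credit: +364 days → 25 September 2005.
Regulatory Review Extension: +424 days → 23 November 2006.

2006-11-23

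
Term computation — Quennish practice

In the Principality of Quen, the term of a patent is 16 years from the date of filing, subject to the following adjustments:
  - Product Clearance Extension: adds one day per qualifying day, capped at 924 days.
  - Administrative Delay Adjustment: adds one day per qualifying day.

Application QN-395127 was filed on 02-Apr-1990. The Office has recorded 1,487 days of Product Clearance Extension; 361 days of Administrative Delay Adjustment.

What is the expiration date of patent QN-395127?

Base term: filing date + 16 years → 2 April 2006.
Product Clearance Extension: 1487 days claimed exceeds the 924-day cap, so +924 days → 12 October 2008.
Administrative Delay Adjustment: +361 days → 8 October 2009.

October 8, 2009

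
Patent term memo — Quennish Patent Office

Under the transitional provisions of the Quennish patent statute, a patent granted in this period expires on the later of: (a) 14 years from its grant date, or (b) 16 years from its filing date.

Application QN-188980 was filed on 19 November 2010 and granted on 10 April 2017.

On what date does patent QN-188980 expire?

April 10, 2031

(a) grant + 14 years → 10 April 2031.
(b) filing + 16 years → 19 November 2026.
Later of the two: 10 April 2031.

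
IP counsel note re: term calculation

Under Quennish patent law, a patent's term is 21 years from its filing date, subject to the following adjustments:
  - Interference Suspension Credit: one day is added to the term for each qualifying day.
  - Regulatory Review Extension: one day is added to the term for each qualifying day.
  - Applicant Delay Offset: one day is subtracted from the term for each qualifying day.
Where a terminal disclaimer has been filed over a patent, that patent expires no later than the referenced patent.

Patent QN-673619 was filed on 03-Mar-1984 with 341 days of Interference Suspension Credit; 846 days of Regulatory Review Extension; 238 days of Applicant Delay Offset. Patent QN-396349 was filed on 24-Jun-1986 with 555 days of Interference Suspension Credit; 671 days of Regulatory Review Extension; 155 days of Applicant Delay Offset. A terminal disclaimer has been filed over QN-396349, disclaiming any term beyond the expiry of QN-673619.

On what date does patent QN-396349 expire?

2007-10-08

Natural term of QN-396349:
  Base: filing + 21 years → 24 June 2007.
  Interference Suspension Credit: +555 days → 30 December 2008.
  Regulatory Review Extension: +671 days → 1 November 2010.
  Applicant Delay Offset: −155 days → 30 May 2010.
Expiry of referenced patent QN-673619:
  Base: filing + 21 years → 3 March 2005.
  Interference Suspension Credit: +341 days → 7 February 2006.
  Regulatory Review Extension: +846 days → 2 June 2008.
  Applicant Delay Offset: −238 days → 8 October 2007.
Terminal disclaimer: QN-396349 expires on the earlier of 30 May 2010 and 8 October 2007.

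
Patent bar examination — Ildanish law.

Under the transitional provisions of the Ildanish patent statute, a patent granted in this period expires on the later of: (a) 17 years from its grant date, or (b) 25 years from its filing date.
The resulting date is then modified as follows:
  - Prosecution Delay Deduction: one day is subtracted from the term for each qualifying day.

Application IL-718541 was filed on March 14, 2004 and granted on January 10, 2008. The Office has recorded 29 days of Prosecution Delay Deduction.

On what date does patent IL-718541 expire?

2029-02-13

(a) grant + 17 years → 10 January 2025.
(b) filing + 25 years → 14 March 2029.
Later of the two: 14 March 2029.
Prosecution Delay Deduction: −29 days → 13 February 2029.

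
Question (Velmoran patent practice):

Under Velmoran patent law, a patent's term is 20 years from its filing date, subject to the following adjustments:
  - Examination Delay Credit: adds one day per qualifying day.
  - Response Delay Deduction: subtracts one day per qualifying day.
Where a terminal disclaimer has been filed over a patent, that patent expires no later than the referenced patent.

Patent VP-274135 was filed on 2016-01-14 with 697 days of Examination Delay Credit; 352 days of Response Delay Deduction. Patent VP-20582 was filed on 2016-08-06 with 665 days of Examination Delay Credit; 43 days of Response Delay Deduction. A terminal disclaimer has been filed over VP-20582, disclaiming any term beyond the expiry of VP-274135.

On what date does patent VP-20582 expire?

Natural term of VP-20582:
  Base: filing + 20 years → 6 August 2036.
  Examination Delay Credit: +665 days → 2 June 2038.
  Response Delay Deduction: −43 days → 20 April 2038.
Expiry of referenced patent VP-274135:
  Base: filing + 20 years → 14 January 2036.
  Examination Delay Credit: +697 days → 11 December 2037.
  Response Delay Deduction: −352 days → 24 December 2036.
Terminal disclaimer: VP-20582 expires on the earlier of 20 April 2038 and 24 December 2036.

December 24, 2036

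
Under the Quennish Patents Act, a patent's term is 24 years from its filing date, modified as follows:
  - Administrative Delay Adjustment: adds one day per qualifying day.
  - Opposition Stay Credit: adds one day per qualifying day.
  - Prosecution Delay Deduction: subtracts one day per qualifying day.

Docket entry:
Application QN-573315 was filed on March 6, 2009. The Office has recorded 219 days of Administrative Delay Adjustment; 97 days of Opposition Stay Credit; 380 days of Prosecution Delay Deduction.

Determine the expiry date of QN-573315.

2033-01-01

Base term: filing date + 24 years → 6 March 2033.
Administrative Delay Adjustment: +219 days → 11 October 2033.
Opposition Stay Credit: +97 days → 16 January 2034.
Prosecution Delay Deduction: −380 days → 1 January 2033.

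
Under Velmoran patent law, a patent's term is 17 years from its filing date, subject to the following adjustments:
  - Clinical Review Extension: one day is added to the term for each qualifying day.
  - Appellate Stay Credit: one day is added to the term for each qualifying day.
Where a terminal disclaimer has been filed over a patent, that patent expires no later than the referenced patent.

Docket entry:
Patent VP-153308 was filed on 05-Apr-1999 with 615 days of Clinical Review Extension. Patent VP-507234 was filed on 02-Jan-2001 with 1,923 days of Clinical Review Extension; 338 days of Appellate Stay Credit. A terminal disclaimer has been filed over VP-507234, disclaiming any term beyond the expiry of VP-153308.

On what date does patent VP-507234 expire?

2017-12-11

Natural term of VP-507234:
  Base: filing + 17 years → 2 January 2018.
  Clinical Review Extension: +1923 days → 9 April 2023.
  Appellate Stay Credit: +338 days → 12 March 2024.
Expiry of referenced patent VP-153308:
  Base: filing + 17 years → 5 April 2016.
  Clinical Review Extension: +615 days → 11 December 2017.
Terminal disclaimer: VP-507234 expires on the earlier of 12 March 2024 and 11 December 2017.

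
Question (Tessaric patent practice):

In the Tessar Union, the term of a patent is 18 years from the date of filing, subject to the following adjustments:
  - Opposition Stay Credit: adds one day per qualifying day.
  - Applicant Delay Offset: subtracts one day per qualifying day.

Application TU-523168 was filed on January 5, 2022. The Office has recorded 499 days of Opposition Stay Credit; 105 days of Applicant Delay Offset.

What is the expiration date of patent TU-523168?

Base term: filing date + 18 years → 5 January 2040.
Opposition Stay Credit: +499 days → 18 May 2041.
Applicant Delay Offset: −105 days → 2 February 2041.

February 2, 2041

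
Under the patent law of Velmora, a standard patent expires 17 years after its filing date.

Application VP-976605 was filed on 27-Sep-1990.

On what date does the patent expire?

Filing date + 17 years → 27 September 2007.

2007-09-27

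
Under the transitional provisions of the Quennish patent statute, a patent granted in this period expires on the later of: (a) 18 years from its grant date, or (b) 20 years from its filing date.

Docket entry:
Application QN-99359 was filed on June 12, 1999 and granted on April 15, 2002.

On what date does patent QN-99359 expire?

April 15, 2020

(a) grant + 18 years → 15 April 2020.
(b) filing + 20 years → 12 June 2019.
Later of the two: 15 April 2020.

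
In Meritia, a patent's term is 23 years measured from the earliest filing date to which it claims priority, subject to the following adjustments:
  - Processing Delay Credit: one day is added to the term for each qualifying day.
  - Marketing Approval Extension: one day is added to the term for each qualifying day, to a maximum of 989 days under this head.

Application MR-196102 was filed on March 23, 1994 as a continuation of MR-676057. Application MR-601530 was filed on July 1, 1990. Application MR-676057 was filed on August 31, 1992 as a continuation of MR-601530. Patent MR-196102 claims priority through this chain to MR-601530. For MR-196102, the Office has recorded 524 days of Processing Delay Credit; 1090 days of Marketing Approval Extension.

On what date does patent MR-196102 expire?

2017-08-22

Earliest priority filing: 1 July 1990.
Base term: 1 July 1990 + 23 years → 1 July 2013.
Processing Delay Credit: +524 days → 7 December 2014.
Marketing Approval Extension: 1090 days claimed exceeds the 989-day cap, so +989 days → 22 August 2017.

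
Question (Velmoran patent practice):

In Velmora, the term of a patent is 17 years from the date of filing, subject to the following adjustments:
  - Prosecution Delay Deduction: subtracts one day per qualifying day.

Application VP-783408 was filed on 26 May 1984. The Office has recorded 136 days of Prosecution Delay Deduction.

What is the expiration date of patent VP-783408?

Base term: filing date + 17 years → 26 May 2001.
Prosecution Delay Deduction: −136 days → 10 January 2001.

January 10, 2001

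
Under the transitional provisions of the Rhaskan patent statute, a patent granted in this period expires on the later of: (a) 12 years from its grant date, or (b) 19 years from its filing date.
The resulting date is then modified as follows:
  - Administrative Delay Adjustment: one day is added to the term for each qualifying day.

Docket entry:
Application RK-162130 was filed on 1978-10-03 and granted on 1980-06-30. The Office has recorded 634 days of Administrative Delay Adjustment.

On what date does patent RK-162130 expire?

June 29, 1999

(a) grant + 12 years → 30 June 1992.
(b) filing + 19 years → 3 October 1997.
Later of the two: 3 October 1997.
Administrative Delay Adjustment: +634 days → 29 June 1999.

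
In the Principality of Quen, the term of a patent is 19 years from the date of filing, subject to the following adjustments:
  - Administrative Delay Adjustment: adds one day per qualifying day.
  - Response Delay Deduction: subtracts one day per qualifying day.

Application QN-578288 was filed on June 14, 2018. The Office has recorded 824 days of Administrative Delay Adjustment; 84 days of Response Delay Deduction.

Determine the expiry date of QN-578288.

June 24, 2039

Base term: filing date + 19 years → 14 June 2037.
Administrative Delay Adjustment: +824 days → 16 September 2039.
Response Delay Deduction: −84 days → 24 June 2039.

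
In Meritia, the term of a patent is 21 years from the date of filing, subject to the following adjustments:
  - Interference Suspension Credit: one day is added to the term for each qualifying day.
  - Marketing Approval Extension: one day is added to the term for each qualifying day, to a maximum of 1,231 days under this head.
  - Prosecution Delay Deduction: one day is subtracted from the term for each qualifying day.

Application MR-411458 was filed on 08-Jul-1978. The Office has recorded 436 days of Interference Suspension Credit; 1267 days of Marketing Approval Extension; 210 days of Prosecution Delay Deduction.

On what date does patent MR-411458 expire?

Base term: filing date + 21 years → 8 July 1999.
Interference Suspension Credit: +436 days → 16 September 2000.
Marketing Approval Extension: 1267 days claimed exceeds the 1231-day cap, so +1231 days → 30 January 2004.
Prosecution Delay Deduction: −210 days → 4 July 2003.

2003-07-04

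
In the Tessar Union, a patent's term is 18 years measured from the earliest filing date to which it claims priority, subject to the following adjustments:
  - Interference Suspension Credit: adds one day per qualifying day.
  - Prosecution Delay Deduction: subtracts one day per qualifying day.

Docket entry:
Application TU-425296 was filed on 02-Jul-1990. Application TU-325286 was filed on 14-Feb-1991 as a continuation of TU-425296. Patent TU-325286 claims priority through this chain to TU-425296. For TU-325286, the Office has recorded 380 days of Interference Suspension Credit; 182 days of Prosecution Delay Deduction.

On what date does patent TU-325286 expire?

2009-01-16

Earliest priority filing: 2 July 1990.
Base term: 2 July 1990 + 18 years → 2 July 2008.
Interference Suspension Credit: +380 days → 17 July 2009.
Prosecution Delay Deduction: −182 days → 16 January 2009.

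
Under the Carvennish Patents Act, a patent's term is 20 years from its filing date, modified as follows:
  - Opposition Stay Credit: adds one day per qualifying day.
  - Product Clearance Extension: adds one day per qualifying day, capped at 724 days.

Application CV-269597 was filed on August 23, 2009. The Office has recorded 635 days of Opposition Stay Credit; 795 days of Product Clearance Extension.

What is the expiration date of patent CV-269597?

Base term: filing date + 20 years → 23 August 2029.
Opposition Stay Credit: +635 days → 20 May 2031.
Product Clearance Extension: 795 days claimed exceeds the 724-day cap, so +724 days → 13 May 2033.

2033-05-13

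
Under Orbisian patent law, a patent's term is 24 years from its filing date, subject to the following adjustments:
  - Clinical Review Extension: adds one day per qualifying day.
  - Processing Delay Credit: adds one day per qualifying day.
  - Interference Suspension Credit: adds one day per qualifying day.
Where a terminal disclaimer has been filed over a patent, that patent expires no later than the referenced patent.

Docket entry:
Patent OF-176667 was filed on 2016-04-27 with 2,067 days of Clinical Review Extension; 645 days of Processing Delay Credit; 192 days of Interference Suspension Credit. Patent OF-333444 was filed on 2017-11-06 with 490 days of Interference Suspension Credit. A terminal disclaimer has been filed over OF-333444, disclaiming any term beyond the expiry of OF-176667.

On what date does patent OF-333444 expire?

2043-03-11

Natural term of OF-333444:
  Base: filing + 24 years → 6 November 2041.
  Interference Suspension Credit: +490 days → 11 March 2043.
Expiry of referenced patent OF-176667:
  Base: filing + 24 years → 27 April 2040.
  Clinical Review Extension: +2067 days → 24 December 2045.
  Processing Delay Credit: +645 days → 30 September 2047.
  Interference Suspension Credit: +192 days → 9 April 2048.
Terminal disclaimer: OF-333444 expires on the earlier of 11 March 2043 and 9 April 2048.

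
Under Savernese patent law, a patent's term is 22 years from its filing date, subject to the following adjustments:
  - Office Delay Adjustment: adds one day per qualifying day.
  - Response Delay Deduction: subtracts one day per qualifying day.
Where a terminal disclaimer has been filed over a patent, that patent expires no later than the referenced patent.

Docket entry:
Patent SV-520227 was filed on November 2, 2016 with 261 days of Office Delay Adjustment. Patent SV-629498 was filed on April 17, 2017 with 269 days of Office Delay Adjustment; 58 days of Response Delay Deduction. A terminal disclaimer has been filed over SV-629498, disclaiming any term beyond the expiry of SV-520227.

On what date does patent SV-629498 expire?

July 21, 2039

Natural term of SV-629498:
  Base: filing + 22 years → 17 April 2039.
  Office Delay Adjustment: +269 days → 11 January 2040.
  Response Delay Deduction: −58 days → 14 November 2039.
Expiry of referenced patent SV-520227:
  Base: filing + 22 years → 2 November 2038.
  Office Delay Adjustment: +261 days → 21 July 2039.
Terminal disclaimer: SV-629498 expires on the earlier of 14 November 2039 and 21 July 2039.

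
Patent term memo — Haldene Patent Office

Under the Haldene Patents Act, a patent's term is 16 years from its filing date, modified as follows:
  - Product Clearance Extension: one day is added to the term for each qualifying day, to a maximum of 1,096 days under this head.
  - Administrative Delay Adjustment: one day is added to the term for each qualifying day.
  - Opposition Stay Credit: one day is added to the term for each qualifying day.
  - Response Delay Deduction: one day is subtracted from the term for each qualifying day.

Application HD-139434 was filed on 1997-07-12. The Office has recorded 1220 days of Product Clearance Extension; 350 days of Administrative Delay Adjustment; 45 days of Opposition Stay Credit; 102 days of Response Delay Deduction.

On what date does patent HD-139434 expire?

Base term: filing date + 16 years → 12 July 2013.
Product Clearance Extension: 1220 days claimed exceeds the 1096-day cap, so +1096 days → 12 July 2016.
Administrative Delay Adjustment: +350 days → 27 June 2017.
Opposition Stay Credit: +45 days → 11 August 2017.
Response Delay Deduction: −102 days → 1 May 2017.

May 1, 2017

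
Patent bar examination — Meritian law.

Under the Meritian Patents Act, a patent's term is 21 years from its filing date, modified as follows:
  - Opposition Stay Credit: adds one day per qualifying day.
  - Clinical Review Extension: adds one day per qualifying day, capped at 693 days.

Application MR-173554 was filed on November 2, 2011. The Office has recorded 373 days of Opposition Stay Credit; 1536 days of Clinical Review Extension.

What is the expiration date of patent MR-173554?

Base term: filing date + 21 years → 2 November 2032.
Opposition Stay Credit: +373 days → 10 November 2033.
Clinical Review Extension: 1536 days claimed exceeds the 693-day cap, so +693 days → 4 October 2035.

October 4, 2035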